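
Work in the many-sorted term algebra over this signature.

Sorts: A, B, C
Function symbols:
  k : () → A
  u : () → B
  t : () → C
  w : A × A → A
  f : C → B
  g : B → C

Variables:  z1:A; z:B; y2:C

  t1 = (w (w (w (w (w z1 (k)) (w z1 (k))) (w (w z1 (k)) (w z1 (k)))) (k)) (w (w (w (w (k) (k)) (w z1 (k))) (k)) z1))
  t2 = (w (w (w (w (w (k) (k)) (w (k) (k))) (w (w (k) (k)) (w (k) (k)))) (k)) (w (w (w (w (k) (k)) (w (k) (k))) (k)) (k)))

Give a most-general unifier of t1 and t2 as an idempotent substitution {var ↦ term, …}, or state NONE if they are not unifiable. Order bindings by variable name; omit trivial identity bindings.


{z1 ↦ (k)}


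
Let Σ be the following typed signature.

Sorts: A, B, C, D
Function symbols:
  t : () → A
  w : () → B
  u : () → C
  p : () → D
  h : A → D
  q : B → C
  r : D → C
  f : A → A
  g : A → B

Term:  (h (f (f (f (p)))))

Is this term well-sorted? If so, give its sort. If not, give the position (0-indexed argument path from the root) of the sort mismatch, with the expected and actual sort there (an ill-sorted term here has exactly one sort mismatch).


ill-sorted at position [0, 0, 0, 0]: expected A, got D

        (p) : D
      (f (p)) : ✗ arg 0 at [0, 0, 0, 0] has sort D, expected A


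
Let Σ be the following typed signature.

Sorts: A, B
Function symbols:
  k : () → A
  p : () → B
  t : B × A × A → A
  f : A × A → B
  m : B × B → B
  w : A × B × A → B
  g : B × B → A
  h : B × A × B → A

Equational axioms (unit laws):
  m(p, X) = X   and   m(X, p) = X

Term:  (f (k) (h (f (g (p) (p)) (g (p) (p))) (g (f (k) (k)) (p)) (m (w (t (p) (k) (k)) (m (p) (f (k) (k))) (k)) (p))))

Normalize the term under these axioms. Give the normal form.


normal form = (f (k) (h (f (g (p) (p)) (g (p) (p))) (g (f (k) (k)) (p)) (w (t (p) (k) (k)) (f (k) (k)) (k))))

1. (f (k) (h (f (g (p) (p)) (g (p) (p))) (g (f (k) (k)) (p)) (m (w (t (p) (k) (k)) (m (p) (f (k) (k))) (k)) (p))))  →  (f (k) (h (f (g (p) (p)) (g (p) (p))) (g (f (k) (k)) (p)) (w (t (p) (k) (k)) (m (p) (f (k) (k))) (k))))
2. (f (k) (h (f (g (p) (p)) (g (p) (p))) (g (f (k) (k)) (p)) (w (t (p) (k) (k)) (m (p) (f (k) (k))) (k))))  →  (f (k) (h (f (g (p) (p)) (g (p) (p))) (g (f (k) (k)) (p)) (w (t (p) (k) (k)) (f (k) (k)) (k))))


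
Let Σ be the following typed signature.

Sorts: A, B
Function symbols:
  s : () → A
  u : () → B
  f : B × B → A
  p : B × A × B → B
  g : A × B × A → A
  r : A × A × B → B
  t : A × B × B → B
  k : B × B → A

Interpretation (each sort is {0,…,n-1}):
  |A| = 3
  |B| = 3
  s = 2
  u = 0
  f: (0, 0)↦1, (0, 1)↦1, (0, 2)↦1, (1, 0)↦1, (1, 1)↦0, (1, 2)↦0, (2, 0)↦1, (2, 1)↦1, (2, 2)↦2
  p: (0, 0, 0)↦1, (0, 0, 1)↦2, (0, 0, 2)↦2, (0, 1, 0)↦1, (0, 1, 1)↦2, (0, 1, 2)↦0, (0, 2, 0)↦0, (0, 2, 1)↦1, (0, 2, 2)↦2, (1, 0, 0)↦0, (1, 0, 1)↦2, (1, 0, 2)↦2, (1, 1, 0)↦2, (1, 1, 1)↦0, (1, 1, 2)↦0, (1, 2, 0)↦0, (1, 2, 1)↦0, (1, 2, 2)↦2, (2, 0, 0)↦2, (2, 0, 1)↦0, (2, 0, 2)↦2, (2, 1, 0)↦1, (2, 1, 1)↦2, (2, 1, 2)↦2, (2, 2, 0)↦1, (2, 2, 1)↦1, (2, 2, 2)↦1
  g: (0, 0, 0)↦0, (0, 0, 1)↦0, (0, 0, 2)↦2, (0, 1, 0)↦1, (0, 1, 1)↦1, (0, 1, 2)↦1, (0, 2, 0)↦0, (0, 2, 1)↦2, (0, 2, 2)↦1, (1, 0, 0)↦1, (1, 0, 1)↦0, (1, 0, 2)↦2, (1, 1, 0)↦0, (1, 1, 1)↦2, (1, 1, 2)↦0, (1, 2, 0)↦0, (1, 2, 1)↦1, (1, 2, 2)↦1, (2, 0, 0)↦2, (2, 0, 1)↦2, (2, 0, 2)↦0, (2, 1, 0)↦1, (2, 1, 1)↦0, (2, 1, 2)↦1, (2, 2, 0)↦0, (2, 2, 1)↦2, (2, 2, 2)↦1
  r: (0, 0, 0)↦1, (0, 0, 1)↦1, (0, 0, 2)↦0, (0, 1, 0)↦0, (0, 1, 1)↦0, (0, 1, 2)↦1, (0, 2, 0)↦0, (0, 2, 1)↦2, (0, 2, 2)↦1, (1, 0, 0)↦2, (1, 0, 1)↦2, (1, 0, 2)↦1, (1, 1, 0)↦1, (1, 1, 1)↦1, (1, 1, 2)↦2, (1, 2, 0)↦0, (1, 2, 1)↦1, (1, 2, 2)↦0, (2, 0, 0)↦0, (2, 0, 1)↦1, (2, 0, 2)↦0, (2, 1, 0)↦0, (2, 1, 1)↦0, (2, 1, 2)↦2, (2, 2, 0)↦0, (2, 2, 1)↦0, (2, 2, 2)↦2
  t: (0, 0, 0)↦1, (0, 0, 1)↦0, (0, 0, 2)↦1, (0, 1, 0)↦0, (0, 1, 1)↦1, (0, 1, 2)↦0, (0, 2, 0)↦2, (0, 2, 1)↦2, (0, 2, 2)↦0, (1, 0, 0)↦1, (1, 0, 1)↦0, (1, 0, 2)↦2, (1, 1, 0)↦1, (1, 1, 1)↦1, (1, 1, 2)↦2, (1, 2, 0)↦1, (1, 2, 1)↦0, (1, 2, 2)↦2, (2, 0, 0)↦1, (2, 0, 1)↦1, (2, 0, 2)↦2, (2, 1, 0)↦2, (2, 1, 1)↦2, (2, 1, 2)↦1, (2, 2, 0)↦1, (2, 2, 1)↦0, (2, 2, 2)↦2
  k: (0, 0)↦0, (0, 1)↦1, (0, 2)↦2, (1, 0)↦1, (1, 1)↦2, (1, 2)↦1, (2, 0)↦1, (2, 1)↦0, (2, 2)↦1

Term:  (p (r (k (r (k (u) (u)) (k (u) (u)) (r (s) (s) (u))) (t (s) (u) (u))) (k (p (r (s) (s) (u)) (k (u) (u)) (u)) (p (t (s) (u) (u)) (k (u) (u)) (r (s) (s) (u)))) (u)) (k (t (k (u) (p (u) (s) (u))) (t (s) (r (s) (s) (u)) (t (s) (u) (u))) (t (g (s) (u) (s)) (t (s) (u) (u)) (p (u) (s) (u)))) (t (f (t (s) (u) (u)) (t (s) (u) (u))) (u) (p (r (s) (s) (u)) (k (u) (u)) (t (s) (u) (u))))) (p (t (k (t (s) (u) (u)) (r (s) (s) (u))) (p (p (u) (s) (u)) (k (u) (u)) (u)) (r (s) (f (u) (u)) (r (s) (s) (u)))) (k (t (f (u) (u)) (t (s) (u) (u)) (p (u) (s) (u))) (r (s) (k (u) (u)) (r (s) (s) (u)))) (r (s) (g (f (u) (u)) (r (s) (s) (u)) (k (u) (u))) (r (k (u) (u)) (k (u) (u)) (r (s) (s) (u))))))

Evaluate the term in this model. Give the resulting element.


value = 0

  u = 0
  u = 0
  (k (u) (u)) = k(0, 0) = 0
  u = 0
  u = 0
  (k (u) (u)) = k(0, 0) = 0
  s = 2
  s = 2
  u = 0
  (r (s) (s) (u)) = r(2, 2, 0) = 0
  (r (k (u) (u)) (k (u) (u)) (r (s) (s) (u))) = r(0, 0, 0) = 1
  s = 2
  u = 0
  u = 0
  (t (s) (u) (u)) = t(2, 0, 0) = 1
  (k (r (k (u) (u)) (k (u) (u)) (r (s) (s) (u))) (t (s) (u) (u))) = k(1, 1) = 2
  s = 2
  s = 2
  u = 0
  (r (s) (s) (u)) = r(2, 2, 0) = 0
  u = 0
  u = 0
  (k (u) (u)) = k(0, 0) = 0
  u = 0
  (p (r (s) (s) (u)) (k (u) (u)) (u)) = p(0, 0, 0) = 1
  s = 2
  u = 0
  u = 0
  (t (s) (u) (u)) = t(2, 0, 0) = 1
  u = 0
  u = 0
  (k (u) (u)) = k(0, 0) = 0
  s = 2
  s = 2
  u = 0
  (r (s) (s) (u)) = r(2, 2, 0) = 0
  (p (t (s) (u) (u)) (k (u) (u)) (r (s) (s) (u))) = p(1, 0, 0) = 0
  (k (p (r (s) (s) (u)) (k (u) (u)) (u)) (p (t (s) (u) (u)) (k (u) (u)) (r (s) (s) (u)))) = k(1, 0) = 1
  u = 0
  (r (k (r (k (u) (u)) (k (u) (u)) (r (s) (s) (u))) (t (s) (u) (u))) (k (p (r (s) (s) (u)) (k (u) (u)) (u)) (p (t (s) (u) (u)) (k (u) (u)) (r (s) (s) (u)))) (u)) = r(2, 1, 0) = 0
  u = 0
  u = 0
  s = 2
  u = 0
  (p (u) (s) (u)) = p(0, 2, 0) = 0
  (k (u) (p (u) (s) (u))) = k(0, 0) = 0
  s = 2
  s = 2
  s = 2
  u = 0
  (r (s) (s) (u)) = r(2, 2, 0) = 0
  s = 2
  u = 0
  u = 0
  (t (s) (u) (u)) = t(2, 0, 0) = 1
  (t (s) (r (s) (s) (u)) (t (s) (u) (u))) = t(2, 0, 1) = 1
  s = 2
  u = 0
  s = 2
  (g (s) (u) (s)) = g(2, 0, 2) = 0
  s = 2
  u = 0
  u = 0
  (t (s) (u) (u)) = t(2, 0, 0) = 1
  u = 0
  s = 2
  u = 0
  (p (u) (s) (u)) = p(0, 2, 0) = 0
  (t (g (s) (u) (s)) (t (s) (u) (u)) (p (u) (s) (u))) = t(0, 1, 0) = 0
  (t (k (u) (p (u) (s) (u))) (t (s) (r (s) (s) (u)) (t (s) (u) (u))) (t (g (s) (u) (s)) (t (s) (u) (u)) (p (u) (s) (u)))) = t(0, 1, 0) = 0
  s = 2
  u = 0
  u = 0
  (t (s) (u) (u)) = t(2, 0, 0) = 1
  s = 2
  u = 0
  u = 0
  (t (s) (u) (u)) = t(2, 0, 0) = 1
  (f (t (s) (u) (u)) (t (s) (u) (u))) = f(1, 1) = 0
  u = 0
  s = 2
  s = 2
  u = 0
  (r (s) (s) (u)) = r(2, 2, 0) = 0
  u = 0
  u = 0
  (k (u) (u)) = k(0, 0) = 0
  s = 2
  u = 0
  u = 0
  (t (s) (u) (u)) = t(2, 0, 0) = 1
  (p (r (s) (s) (u)) (k (u) (u)) (t (s) (u) (u))) = p(0, 0, 1) = 2
  (t (f (t (s) (u) (u)) (t (s) (u) (u))) (u) (p (r (s) (s) (u)) (k (u) (u)) (t (s) (u) (u)))) = t(0, 0, 2) = 1
  (k (t (k (u) (p (u) (s) (u))) (t (s) (r (s) (s) (u)) (t (s) (u) (u))) (t (g (s) (u) (s)) (t (s) (u) (u)) (p (u) (s) (u)))) (t (f (t (s) (u) (u)) (t (s) (u) (u))) (u) (p (r (s) (s) (u)) (k (u) (u)) (t (s) (u) (u))))) = k(0, 1) = 1
  s = 2
  u = 0
  u = 0
  (t (s) (u) (u)) = t(2, 0, 0) = 1
  s = 2
  s = 2
  u = 0
  (r (s) (s) (u)) = r(2, 2, 0) = 0
  (k (t (s) (u) (u)) (r (s) (s) (u))) = k(1, 0) = 1
  u = 0
  s = 2
  u = 0
  (p (u) (s) (u)) = p(0, 2, 0) = 0
  u = 0
  u = 0
  (k (u) (u)) = k(0, 0) = 0
  u = 0
  (p (p (u) (s) (u)) (k (u) (u)) (u)) = p(0, 0, 0) = 1
  s = 2
  u = 0
  u = 0
  (f (u) (u)) = f(0, 0) = 1
  s = 2
  s = 2
  u = 0
  (r (s) (s) (u)) = r(2, 2, 0) = 0
  (r (s) (f (u) (u)) (r (s) (s) (u))) = r(2, 1, 0) = 0
  (t (k (t (s) (u) (u)) (r (s) (s) (u))) (p (p (u) (s) (u)) (k (u) (u)) (u)) (r (s) (f (u) (u)) (r (s) (s) (u)))) = t(1, 1, 0) = 1
  u = 0
  u = 0
  (f (u) (u)) = f(0, 0) = 1
  s = 2
  u = 0
  u = 0
  (t (s) (u) (u)) = t(2, 0, 0) = 1
  u = 0
  s = 2
  u = 0
  (p (u) (s) (u)) = p(0, 2, 0) = 0
  (t (f (u) (u)) (t (s) (u) (u)) (p (u) (s) (u))) = t(1, 1, 0) = 1
  s = 2
  u = 0
  u = 0
  (k (u) (u)) = k(0, 0) = 0
  s = 2
  s = 2
  u = 0
  (r (s) (s) (u)) = r(2, 2, 0) = 0
  (r (s) (k (u) (u)) (r (s) (s) (u))) = r(2, 0, 0) = 0
  (k (t (f (u) (u)) (t (s) (u) (u)) (p (u) (s) (u))) (r (s) (k (u) (u)) (r (s) (s) (u)))) = k(1, 0) = 1
  s = 2
  u = 0
  u = 0
  (f (u) (u)) = f(0, 0) = 1
  s = 2
  s = 2
  u = 0
  (r (s) (s) (u)) = r(2, 2, 0) = 0
  u = 0
  u = 0
  (k (u) (u)) = k(0, 0) = 0
  (g (f (u) (u)) (r (s) (s) (u)) (k (u) (u))) = g(1, 0, 0) = 1
  u = 0
  u = 0
  (k (u) (u)) = k(0, 0) = 0
  u = 0
  u = 0
  (k (u) (u)) = k(0, 0) = 0
  s = 2
  s = 2
  u = 0
  (r (s) (s) (u)) = r(2, 2, 0) = 0
  (r (k (u) (u)) (k (u) (u)) (r (s) (s) (u))) = r(0, 0, 0) = 1
  (r (s) (g (f (u) (u)) (r (s) (s) (u)) (k (u) (u))) (r (k (u) (u)) (k (u) (u)) (r (s) (s) (u)))) = r(2, 1, 1) = 0
  (p (t (k (t (s) (u) (u)) (r (s) (s) (u))) (p (p (u) (s) (u)) (k (u) (u)) (u)) (r (s) (f (u) (u)) (r (s) (s) (u)))) (k (t (f (u) (u)) (t (s) (u) (u)) (p (u) (s) (u))) (r (s) (k (u) (u)) (r (s) (s) (u)))) (r (s) (g (f (u) (u)) (r (s) (s) (u)) (k (u) (u))) (r (k (u) (u)) (k (u) (u)) (r (s) (s) (u))))) = p(1, 1, 0) = 2
  (p (r (k (r (k (u) (u)) (k (u) (u)) (r (s) (s) (u))) (t (s) (u) (u))) (k (p (r (s) (s) (u)) (k (u) (u)) (u)) (p (t (s) (u) (u)) (k (u) (u)) (r (s) (s) (u)))) (u)) (k (t (k (u) (p (u) (s) (u))) (t (s) (r (s) (s) (u)) (t (s) (u) (u))) (t (g (s) (u) (s)) (t (s) (u) (u)) (p (u) (s) (u)))) (t (f (t (s) (u) (u)) (t (s) (u) (u))) (u) (p (r (s) (s) (u)) (k (u) (u)) (t (s) (u) (u))))) (p (t (k (t (s) (u) (u)) (r (s) (s) (u))) (p (p (u) (s) (u)) (k (u) (u)) (u)) (r (s) (f (u) (u)) (r (s) (s) (u)))) (k (t (f (u) (u)) (t (s) (u) (u)) (p (u) (s) (u))) (r (s) (k (u) (u)) (r (s) (s) (u)))) (r (s) (g (f (u) (u)) (r (s) (s) (u)) (k (u) (u))) (r (k (u) (u)) (k (u) (u)) (r (s) (s) (u)))))) = p(0, 1, 2) = 0


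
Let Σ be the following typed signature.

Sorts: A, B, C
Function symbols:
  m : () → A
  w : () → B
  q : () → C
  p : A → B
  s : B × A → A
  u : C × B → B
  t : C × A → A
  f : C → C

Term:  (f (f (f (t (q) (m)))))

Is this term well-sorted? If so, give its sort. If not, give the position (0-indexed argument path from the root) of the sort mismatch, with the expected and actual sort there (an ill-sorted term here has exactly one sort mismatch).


ill-sorted at position [0, 0, 0]: expected C, got A

        (q) : C
        (m) : A
      (t (q) (m)) : A
    (f (t (q) (m))) : ✗ arg 0 at [0, 0, 0] has sort A, expected C


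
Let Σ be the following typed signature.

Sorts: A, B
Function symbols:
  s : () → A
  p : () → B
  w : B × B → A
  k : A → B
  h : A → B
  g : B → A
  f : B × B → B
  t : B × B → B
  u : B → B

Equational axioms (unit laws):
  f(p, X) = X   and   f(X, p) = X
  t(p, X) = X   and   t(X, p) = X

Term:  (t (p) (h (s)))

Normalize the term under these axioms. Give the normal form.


1. (t (p) (h (s)))  →  (h (s))

normal form = (h (s))


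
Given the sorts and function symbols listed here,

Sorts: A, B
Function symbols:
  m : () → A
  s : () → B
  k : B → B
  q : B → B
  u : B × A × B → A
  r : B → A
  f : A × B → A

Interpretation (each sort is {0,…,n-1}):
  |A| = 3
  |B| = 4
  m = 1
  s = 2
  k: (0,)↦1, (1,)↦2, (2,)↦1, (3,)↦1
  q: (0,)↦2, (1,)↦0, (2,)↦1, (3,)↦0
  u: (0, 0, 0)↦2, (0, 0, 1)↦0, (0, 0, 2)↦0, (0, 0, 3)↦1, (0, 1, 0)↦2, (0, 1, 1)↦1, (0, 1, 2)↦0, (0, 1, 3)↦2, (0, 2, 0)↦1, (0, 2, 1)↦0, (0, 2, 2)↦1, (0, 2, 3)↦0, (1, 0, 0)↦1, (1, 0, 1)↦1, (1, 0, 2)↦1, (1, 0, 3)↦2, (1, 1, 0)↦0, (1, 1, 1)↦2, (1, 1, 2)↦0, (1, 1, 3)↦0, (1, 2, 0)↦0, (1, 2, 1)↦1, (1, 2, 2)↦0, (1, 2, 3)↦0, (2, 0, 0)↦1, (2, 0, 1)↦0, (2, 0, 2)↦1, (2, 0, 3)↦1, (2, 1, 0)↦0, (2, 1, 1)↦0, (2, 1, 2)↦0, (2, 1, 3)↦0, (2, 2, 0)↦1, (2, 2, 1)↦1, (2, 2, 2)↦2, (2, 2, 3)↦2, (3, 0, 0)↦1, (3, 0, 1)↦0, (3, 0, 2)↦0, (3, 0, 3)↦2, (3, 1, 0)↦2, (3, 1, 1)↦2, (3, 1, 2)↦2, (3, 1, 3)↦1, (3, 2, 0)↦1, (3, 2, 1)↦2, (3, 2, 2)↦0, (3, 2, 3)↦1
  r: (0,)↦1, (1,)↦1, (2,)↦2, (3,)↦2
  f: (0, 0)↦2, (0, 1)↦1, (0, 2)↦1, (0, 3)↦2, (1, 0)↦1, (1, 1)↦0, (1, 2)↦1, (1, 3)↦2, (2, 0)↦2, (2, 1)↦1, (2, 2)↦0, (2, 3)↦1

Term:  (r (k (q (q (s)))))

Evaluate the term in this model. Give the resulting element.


value = 1

  s = 2
  (q (s)) = q(2,) = 1
  (q (q (s))) = q(1,) = 0
  (k (q (q (s)))) = k(0,) = 1
  (r (k (q (q (s))))) = r(1,) = 1


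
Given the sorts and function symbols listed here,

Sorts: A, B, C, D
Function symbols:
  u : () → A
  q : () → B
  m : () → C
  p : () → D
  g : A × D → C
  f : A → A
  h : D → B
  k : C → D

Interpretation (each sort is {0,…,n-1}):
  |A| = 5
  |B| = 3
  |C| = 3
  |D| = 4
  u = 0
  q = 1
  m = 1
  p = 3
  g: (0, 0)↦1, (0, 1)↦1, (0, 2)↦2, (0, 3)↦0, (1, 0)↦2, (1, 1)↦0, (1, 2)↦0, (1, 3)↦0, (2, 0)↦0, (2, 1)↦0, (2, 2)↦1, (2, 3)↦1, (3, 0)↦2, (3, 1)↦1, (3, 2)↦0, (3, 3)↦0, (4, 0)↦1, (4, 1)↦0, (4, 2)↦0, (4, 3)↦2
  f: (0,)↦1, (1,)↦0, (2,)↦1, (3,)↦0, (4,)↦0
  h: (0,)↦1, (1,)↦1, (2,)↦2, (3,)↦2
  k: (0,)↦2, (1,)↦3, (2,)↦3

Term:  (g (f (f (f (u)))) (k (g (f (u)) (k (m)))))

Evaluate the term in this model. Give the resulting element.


value = 0

  u = 0
  (f (u)) = f(0,) = 1
  (f (f (u))) = f(1,) = 0
  (f (f (f (u)))) = f(0,) = 1
  u = 0
  (f (u)) = f(0,) = 1
  m = 1
  (k (m)) = k(1,) = 3
  (g (f (u)) (k (m))) = g(1, 3) = 0
  (k (g (f (u)) (k (m)))) = k(0,) = 2
  (g (f (f (f (u)))) (k (g (f (u)) (k (m))))) = g(1, 2) = 0


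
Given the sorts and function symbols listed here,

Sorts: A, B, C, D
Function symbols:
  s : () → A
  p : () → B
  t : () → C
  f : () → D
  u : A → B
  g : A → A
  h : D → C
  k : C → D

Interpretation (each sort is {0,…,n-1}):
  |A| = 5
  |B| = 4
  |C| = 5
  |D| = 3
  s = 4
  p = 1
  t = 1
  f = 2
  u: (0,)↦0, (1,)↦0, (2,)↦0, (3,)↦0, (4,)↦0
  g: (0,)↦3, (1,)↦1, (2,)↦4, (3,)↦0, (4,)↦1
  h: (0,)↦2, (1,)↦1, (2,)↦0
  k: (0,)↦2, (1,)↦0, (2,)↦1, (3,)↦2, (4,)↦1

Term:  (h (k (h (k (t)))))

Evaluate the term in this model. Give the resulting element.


value = 1

  t = 1
  (k (t)) = k(1,) = 0
  (h (k (t))) = h(0,) = 2
  (k (h (k (t)))) = k(2,) = 1
  (h (k (h (k (t))))) = h(1,) = 1


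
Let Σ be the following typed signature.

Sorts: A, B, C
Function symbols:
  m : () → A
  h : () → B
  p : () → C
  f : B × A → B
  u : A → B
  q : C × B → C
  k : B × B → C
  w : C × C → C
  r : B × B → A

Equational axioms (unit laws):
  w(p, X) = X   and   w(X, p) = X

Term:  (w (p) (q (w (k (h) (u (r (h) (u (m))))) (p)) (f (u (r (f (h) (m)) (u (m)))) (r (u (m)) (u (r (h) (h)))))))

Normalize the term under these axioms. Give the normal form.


1. (w (p) (q (w (k (h) (u (r (h) (u (m))))) (p)) (f (u (r (f (h) (m)) (u (m)))) (r (u (m)) (u (r (h) (h)))))))  →  (q (w (k (h) (u (r (h) (u (m))))) (p)) (f (u (r (f (h) (m)) (u (m)))) (r (u (m)) (u (r (h) (h))))))
2. (q (w (k (h) (u (r (h) (u (m))))) (p)) (f (u (r (f (h) (m)) (u (m)))) (r (u (m)) (u (r (h) (h))))))  →  (q (k (h) (u (r (h) (u (m))))) (f (u (r (f (h) (m)) (u (m)))) (r (u (m)) (u (r (h) (h))))))

normal form = (q (k (h) (u (r (h) (u (m))))) (f (u (r (f (h) (m)) (u (m)))) (r (u (m)) (u (r (h) (h))))))


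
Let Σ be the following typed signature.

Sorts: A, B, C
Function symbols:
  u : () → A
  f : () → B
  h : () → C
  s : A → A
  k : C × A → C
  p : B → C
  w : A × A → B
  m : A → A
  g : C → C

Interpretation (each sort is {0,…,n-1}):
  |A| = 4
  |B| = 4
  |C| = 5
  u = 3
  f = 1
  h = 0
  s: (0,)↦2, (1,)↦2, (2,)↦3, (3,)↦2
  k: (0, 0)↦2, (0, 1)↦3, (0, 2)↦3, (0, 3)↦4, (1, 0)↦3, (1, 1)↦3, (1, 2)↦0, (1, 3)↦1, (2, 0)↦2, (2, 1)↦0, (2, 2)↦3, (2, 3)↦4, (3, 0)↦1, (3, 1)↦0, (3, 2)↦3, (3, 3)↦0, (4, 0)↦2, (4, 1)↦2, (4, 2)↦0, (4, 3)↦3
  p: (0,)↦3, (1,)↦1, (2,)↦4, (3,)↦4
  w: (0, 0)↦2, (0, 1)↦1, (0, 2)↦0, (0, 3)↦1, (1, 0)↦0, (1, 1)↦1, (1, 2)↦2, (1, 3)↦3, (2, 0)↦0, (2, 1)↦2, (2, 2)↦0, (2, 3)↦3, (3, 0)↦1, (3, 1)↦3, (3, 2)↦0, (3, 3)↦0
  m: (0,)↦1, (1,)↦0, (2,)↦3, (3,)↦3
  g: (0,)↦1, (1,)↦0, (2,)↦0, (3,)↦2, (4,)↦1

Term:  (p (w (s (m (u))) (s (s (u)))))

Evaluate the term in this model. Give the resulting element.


  u = 3
  (m (u)) = m(3,) = 3
  (s (m (u))) = s(3,) = 2
  u = 3
  (s (u)) = s(3,) = 2
  (s (s (u))) = s(2,) = 3
  (w (s (m (u))) (s (s (u)))) = w(2, 3) = 3
  (p (w (s (m (u))) (s (s (u))))) = p(3,) = 4

value = 4


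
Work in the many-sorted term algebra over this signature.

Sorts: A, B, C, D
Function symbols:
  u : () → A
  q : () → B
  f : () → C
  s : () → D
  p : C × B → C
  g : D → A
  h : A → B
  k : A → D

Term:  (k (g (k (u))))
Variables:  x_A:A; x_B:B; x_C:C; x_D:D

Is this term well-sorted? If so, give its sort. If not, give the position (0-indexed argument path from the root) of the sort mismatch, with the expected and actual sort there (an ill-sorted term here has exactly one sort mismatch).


      (u) : A
    (k (u)) : D
  (g (k (u))) : A
(k (g (k (u)))) : D

well-sorted; sort = D


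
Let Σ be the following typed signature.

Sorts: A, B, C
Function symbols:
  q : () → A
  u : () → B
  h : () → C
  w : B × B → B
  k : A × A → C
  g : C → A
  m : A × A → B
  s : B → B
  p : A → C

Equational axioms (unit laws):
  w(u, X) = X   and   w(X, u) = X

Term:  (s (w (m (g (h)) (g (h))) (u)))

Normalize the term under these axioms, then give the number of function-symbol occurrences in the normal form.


1. (s (w (m (g (h)) (g (h))) (u)))  →  (s (m (g (h)) (g (h))))
normal form: (s (m (g (h)) (g (h))))

size = 6


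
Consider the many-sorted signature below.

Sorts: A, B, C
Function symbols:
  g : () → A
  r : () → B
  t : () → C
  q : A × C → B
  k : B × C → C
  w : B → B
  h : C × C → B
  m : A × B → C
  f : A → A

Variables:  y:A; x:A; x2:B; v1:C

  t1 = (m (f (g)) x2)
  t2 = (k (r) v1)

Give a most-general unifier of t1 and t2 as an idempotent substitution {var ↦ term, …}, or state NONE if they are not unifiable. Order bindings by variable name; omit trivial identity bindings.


NONE (not unifiable)

head clash or occurs-check failure — not unifiable


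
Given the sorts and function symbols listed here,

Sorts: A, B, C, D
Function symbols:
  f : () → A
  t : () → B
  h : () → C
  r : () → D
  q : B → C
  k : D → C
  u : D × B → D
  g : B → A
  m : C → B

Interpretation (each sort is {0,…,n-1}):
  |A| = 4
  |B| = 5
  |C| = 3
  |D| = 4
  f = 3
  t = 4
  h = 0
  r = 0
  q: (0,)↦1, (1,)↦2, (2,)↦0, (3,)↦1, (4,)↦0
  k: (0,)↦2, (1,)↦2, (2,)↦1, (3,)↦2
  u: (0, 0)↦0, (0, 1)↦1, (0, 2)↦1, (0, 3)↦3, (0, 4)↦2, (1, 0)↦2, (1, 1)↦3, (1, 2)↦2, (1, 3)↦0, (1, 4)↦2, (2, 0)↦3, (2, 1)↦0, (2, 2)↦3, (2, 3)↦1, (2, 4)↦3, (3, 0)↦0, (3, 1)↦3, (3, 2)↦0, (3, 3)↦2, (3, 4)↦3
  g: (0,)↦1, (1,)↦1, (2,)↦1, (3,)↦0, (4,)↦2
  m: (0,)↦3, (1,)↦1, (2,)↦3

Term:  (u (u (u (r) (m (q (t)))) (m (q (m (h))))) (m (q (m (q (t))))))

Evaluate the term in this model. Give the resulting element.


  r = 0
  t = 4
  (q (t)) = q(4,) = 0
  (m (q (t))) = m(0,) = 3
  (u (r) (m (q (t)))) = u(0, 3) = 3
  h = 0
  (m (h)) = m(0,) = 3
  (q (m (h))) = q(3,) = 1
  (m (q (m (h)))) = m(1,) = 1
  (u (u (r) (m (q (t)))) (m (q (m (h))))) = u(3, 1) = 3
  t = 4
  (q (t)) = q(4,) = 0
  (m (q (t))) = m(0,) = 3
  (q (m (q (t)))) = q(3,) = 1
  (m (q (m (q (t))))) = m(1,) = 1
  (u (u (u (r) (m (q (t)))) (m (q (m (h))))) (m (q (m (q (t)))))) = u(3, 1) = 3

value = 3


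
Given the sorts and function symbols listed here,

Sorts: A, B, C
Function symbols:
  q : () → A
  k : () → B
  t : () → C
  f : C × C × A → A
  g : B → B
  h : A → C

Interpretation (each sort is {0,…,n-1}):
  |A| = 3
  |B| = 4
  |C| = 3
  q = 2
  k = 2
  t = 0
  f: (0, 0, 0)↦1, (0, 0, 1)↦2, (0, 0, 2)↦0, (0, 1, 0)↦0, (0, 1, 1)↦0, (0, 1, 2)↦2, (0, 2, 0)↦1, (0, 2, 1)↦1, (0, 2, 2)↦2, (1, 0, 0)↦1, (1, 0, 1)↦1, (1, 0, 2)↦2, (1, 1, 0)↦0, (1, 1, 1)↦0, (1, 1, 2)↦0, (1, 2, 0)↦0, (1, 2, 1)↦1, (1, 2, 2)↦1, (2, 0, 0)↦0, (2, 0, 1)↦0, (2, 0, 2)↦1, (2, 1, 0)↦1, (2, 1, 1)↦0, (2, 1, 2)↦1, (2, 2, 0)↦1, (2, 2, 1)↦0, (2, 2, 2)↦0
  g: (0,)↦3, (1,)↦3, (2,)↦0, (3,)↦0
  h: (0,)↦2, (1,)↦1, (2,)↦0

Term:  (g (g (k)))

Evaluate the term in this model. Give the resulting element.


value = 3

  k = 2
  (g (k)) = g(2,) = 0
  (g (g (k))) = g(0,) = 3


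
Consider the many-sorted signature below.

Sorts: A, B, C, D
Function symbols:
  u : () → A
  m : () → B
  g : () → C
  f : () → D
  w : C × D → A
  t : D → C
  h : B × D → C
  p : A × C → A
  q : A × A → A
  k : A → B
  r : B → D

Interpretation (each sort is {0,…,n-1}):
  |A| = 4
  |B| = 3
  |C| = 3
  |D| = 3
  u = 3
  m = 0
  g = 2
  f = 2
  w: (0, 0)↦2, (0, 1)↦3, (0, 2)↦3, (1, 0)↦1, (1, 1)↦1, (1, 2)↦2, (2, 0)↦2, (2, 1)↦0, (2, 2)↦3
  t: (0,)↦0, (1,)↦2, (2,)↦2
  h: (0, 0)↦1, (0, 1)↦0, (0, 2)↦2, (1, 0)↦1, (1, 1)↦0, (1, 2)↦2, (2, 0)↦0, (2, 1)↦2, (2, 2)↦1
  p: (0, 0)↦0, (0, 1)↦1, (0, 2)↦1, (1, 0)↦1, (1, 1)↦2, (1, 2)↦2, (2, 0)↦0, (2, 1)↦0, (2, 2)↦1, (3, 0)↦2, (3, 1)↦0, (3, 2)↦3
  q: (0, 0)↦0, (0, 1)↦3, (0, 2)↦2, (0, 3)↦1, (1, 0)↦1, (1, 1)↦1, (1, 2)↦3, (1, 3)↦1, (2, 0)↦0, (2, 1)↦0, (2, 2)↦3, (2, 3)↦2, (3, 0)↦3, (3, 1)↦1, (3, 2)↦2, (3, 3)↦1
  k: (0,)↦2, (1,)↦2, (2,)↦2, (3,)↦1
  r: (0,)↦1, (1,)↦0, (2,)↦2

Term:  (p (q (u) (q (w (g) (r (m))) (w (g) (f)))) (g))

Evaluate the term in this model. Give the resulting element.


  u = 3
  g = 2
  m = 0
  (r (m)) = r(0,) = 1
  (w (g) (r (m))) = w(2, 1) = 0
  g = 2
  f = 2
  (w (g) (f)) = w(2, 2) = 3
  (q (w (g) (r (m))) (w (g) (f))) = q(0, 3) = 1
  (q (u) (q (w (g) (r (m))) (w (g) (f)))) = q(3, 1) = 1
  g = 2
  (p (q (u) (q (w (g) (r (m))) (w (g) (f)))) (g)) = p(1, 2) = 2

value = 2


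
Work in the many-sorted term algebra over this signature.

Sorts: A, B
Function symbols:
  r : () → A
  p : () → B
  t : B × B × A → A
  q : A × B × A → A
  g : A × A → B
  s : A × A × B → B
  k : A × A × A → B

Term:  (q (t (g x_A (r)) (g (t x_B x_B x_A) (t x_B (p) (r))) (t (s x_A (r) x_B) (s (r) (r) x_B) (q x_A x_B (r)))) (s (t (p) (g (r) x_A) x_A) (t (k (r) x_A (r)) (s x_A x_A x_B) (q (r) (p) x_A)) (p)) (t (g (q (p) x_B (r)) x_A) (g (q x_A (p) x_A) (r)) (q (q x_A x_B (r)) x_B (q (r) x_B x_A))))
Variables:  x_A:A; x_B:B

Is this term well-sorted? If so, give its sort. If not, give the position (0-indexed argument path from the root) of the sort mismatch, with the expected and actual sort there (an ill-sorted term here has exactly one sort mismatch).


ill-sorted at position [2, 0, 0, 0]: expected A, got B

      x_A : A
      (r) : A
    (g x_A (r)) : B
        x_B : B
        x_B : B
        x_A : A
      (t x_B x_B x_A) : A
        x_B : B
        (p) : B
        (r) : A
      (t x_B (p) (r)) : A
    (g (t x_B x_B x_A) (t x_B (p) (r))) : B
        x_A : A
        (r) : A
        x_B : B
      (s x_A (r) x_B) : B
        (r) : A
        (r) : A
        x_B : B
      (s (r) (r) x_B) : B
        x_A : A
        x_B : B
        (r) : A
      (q x_A x_B (r)) : A
    (t (s x_A (r) x_B) (s (r) (r) x_B) (q x_A x_B (r))) : A
  (t (g x_A (r)) (g (t x_B x_B x_A) (t x_B (p) (r))) (t (s x_A (r) x_B) (s (r) (r) x_B) (q x_A x_B (r)))) : A
      (p) : B
        (r) : A
        x_A : A
      (g (r) x_A) : B
      x_A : A
    (t (p) (g (r) x_A) x_A) : A
        (r) : A
        x_A : A
        (r) : A
      (k (r) x_A (r)) : B
        x_A : A
        x_A : A
        x_B : B
      (s x_A x_A x_B) : B
        (r) : A
        (p) : B
        x_A : A
      (q (r) (p) x_A) : A
    (t (k (r) x_A (r)) (s x_A x_A x_B) (q (r) (p) x_A)) : A
    (p) : B
  (s (t (p) (g (r) x_A) x_A) (t (k (r) x_A (r)) (s x_A x_A x_B) (q (r) (p) x_A)) (p)) : B
        (p) : B
        x_B : B
        (r) : A
      (q (p) x_B (r)) : ✗ arg 0 at [2, 0, 0, 0] has sort B, expected A
      x_A : A
        x_A : A
        (p) : B
        x_A : A
      (q x_A (p) x_A) : A
      (r) : A
    (g (q x_A (p) x_A) (r)) : B
        x_A : A
        x_B : B
        (r) : A
      (q x_A x_B (r)) : A
      x_B : B
        (r) : A
        x_B : B
        x_A : A
      (q (r) x_B x_A) : A
    (q (q x_A x_B (r)) x_B (q (r) x_B x_A)) : A


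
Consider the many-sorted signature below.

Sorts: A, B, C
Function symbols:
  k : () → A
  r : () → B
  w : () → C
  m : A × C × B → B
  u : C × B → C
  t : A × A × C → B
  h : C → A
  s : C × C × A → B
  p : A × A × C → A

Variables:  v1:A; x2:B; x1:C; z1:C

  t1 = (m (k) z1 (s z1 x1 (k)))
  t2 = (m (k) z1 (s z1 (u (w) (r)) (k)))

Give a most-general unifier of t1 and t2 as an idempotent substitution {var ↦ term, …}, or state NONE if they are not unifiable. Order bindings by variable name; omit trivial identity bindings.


{x1 ↦ (u (w) (r))}


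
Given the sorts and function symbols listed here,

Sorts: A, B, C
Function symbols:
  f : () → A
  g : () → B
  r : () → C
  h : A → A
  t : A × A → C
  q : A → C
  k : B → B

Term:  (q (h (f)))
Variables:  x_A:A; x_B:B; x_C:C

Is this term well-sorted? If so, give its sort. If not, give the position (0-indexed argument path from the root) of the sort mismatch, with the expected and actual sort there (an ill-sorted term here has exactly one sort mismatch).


    (f) : A
  (h (f)) : A
(q (h (f))) : C

well-sorted; sort = C


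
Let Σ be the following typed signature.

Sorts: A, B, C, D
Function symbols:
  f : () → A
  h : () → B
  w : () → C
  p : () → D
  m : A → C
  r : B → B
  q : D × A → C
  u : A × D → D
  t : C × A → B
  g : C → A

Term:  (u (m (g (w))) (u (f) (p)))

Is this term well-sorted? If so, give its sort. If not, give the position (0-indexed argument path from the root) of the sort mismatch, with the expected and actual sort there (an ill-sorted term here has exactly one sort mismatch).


ill-sorted at position [0]: expected A, got C

      (w) : C
    (g (w)) : A
  (m (g (w))) : C
    (f) : A
    (p) : D
  (u (f) (p)) : D
(u (m (g (w))) (u (f) (p))) : ✗ arg 0 at [0] has sort C, expected A


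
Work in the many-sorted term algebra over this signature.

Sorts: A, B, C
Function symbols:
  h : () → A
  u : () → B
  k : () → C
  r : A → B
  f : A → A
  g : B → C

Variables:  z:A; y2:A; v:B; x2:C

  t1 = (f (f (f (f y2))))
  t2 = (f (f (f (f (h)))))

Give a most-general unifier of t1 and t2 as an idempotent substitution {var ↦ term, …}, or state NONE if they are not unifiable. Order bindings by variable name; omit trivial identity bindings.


{y2 ↦ (h)}


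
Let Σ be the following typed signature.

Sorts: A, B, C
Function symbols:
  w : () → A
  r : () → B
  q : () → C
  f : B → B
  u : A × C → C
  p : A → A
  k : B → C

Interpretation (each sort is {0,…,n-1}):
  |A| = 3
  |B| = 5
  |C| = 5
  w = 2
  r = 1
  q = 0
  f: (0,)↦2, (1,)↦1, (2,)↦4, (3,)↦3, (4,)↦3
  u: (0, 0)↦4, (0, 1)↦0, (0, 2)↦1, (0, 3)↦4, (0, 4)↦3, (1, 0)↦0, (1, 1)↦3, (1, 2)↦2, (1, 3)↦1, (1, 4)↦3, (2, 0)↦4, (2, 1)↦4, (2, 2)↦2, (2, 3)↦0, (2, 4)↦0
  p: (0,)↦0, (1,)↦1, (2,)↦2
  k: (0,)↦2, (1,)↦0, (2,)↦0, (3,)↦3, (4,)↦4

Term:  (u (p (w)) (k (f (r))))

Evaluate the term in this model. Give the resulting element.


value = 4

  w = 2
  (p (w)) = p(2,) = 2
  r = 1
  (f (r)) = f(1,) = 1
  (k (f (r))) = k(1,) = 0
  (u (p (w)) (k (f (r)))) = u(2, 0) = 4


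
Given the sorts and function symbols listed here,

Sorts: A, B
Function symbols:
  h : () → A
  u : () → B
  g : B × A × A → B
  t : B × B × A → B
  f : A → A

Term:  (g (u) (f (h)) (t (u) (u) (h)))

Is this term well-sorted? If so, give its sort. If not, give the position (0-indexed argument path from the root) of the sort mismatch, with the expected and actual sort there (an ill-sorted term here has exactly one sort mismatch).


ill-sorted at position [2]: expected A, got B

  (u) : B
    (h) : A
  (f (h)) : A
    (u) : B
    (u) : B
    (h) : A
  (t (u) (u) (h)) : B
(g (u) (f (h)) (t (u) (u) (h))) : ✗ arg 2 at [2] has sort B, expected A


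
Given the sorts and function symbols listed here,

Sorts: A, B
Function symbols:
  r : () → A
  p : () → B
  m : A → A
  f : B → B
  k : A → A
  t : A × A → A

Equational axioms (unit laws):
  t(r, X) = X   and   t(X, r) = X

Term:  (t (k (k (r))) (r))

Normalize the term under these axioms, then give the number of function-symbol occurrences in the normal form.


1. (t (k (k (r))) (r))  →  (k (k (r)))
normal form: (k (k (r)))

size = 3


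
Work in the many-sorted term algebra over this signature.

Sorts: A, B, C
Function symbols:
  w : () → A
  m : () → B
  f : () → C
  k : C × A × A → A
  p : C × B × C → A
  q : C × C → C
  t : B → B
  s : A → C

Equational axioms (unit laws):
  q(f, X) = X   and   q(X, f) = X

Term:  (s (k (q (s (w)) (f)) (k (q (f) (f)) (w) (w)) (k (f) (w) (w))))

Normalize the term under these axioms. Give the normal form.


normal form = (s (k (s (w)) (k (f) (w) (w)) (k (f) (w) (w))))

1. (s (k (q (s (w)) (f)) (k (q (f) (f)) (w) (w)) (k (f) (w) (w))))  →  (s (k (s (w)) (k (q (f) (f)) (w) (w)) (k (f) (w) (w))))
2. (s (k (s (w)) (k (q (f) (f)) (w) (w)) (k (f) (w) (w))))  →  (s (k (s (w)) (k (f) (w) (w)) (k (f) (w) (w))))


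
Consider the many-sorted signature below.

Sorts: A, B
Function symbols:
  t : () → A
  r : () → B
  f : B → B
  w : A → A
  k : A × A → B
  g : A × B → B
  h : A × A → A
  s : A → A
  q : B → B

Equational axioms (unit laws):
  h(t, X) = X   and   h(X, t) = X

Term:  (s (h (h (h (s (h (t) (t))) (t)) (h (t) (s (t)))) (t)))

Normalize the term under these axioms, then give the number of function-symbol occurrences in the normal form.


1. (s (h (h (h (s (h (t) (t))) (t)) (h (t) (s (t)))) (t)))  →  (s (h (h (s (h (t) (t))) (t)) (h (t) (s (t)))))
2. (s (h (h (s (h (t) (t))) (t)) (h (t) (s (t)))))  →  (s (h (s (h (t) (t))) (h (t) (s (t)))))
3. (s (h (s (h (t) (t))) (h (t) (s (t)))))  →  (s (h (s (t)) (h (t) (s (t)))))
4. (s (h (s (t)) (h (t) (s (t)))))  →  (s (h (s (t)) (s (t))))
normal form: (s (h (s (t)) (s (t))))

size = 6


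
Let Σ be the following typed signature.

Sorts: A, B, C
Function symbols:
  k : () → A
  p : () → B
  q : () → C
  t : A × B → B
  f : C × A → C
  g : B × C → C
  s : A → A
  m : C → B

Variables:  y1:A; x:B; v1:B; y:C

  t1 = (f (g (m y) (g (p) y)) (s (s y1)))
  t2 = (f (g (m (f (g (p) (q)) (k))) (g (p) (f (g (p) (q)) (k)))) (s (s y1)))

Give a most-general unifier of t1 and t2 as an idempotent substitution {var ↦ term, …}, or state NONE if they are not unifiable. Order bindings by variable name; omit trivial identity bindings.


{y ↦ (f (g (p) (q)) (k))}


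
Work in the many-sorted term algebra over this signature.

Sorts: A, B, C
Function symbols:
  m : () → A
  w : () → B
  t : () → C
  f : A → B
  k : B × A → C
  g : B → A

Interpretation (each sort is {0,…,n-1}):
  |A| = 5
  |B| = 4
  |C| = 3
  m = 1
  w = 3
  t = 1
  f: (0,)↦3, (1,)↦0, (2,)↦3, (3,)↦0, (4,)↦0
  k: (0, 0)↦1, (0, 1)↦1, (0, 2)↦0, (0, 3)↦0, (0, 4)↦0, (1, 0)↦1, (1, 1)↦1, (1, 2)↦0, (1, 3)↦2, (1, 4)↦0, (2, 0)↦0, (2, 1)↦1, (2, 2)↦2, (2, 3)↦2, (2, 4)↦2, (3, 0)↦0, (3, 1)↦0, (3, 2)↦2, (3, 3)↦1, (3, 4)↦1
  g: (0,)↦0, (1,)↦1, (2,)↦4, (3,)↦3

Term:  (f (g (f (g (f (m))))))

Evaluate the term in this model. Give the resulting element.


value = 0

  m = 1
  (f (m)) = f(1,) = 0
  (g (f (m))) = g(0,) = 0
  (f (g (f (m)))) = f(0,) = 3
  (g (f (g (f (m))))) = g(3,) = 3
  (f (g (f (g (f (m)))))) = f(3,) = 0


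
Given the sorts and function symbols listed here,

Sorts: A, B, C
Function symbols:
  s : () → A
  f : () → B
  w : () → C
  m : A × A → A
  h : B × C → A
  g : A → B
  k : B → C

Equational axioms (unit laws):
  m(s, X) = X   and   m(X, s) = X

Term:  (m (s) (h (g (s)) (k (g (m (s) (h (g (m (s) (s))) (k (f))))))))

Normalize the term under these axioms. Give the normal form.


1. (m (s) (h (g (s)) (k (g (m (s) (h (g (m (s) (s))) (k (f))))))))  →  (h (g (s)) (k (g (m (s) (h (g (m (s) (s))) (k (f)))))))
2. (h (g (s)) (k (g (m (s) (h (g (m (s) (s))) (k (f)))))))  →  (h (g (s)) (k (g (h (g (m (s) (s))) (k (f))))))
3. (h (g (s)) (k (g (h (g (m (s) (s))) (k (f))))))  →  (h (g (s)) (k (g (h (g (s)) (k (f))))))

normal form = (h (g (s)) (k (g (h (g (s)) (k (f))))))


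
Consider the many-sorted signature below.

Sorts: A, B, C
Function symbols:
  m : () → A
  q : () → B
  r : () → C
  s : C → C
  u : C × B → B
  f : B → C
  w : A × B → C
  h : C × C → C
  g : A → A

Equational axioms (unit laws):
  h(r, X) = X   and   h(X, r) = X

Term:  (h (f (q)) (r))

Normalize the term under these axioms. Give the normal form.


1. (h (f (q)) (r))  →  (f (q))

normal form = (f (q))


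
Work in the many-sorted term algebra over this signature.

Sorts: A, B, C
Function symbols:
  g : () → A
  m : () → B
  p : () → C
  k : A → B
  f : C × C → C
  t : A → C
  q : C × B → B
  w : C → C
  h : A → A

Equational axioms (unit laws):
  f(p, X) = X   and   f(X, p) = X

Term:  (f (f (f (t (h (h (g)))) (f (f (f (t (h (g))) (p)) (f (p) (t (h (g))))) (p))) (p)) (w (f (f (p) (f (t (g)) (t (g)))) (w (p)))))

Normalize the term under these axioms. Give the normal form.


normal form = (f (f (t (h (h (g)))) (f (t (h (g))) (t (h (g))))) (w (f (f (t (g)) (t (g))) (w (p)))))

1. (f (f (f (t (h (h (g)))) (f (f (f (t (h (g))) (p)) (f (p) (t (h (g))))) (p))) (p)) (w (f (f (p) (f (t (g)) (t (g)))) (w (p)))))  →  (f (f (t (h (h (g)))) (f (f (f (t (h (g))) (p)) (f (p) (t (h (g))))) (p))) (w (f (f (p) (f (t (g)) (t (g)))) (w (p)))))
2. (f (f (t (h (h (g)))) (f (f (f (t (h (g))) (p)) (f (p) (t (h (g))))) (p))) (w (f (f (p) (f (t (g)) (t (g)))) (w (p)))))  →  (f (f (t (h (h (g)))) (f (f (t (h (g))) (p)) (f (p) (t (h (g)))))) (w (f (f (p) (f (t (g)) (t (g)))) (w (p)))))
3. (f (f (t (h (h (g)))) (f (f (t (h (g))) (p)) (f (p) (t (h (g)))))) (w (f (f (p) (f (t (g)) (t (g)))) (w (p)))))  →  (f (f (t (h (h (g)))) (f (t (h (g))) (f (p) (t (h (g)))))) (w (f (f (p) (f (t (g)) (t (g)))) (w (p)))))
4. (f (f (t (h (h (g)))) (f (t (h (g))) (f (p) (t (h (g)))))) (w (f (f (p) (f (t (g)) (t (g)))) (w (p)))))  →  (f (f (t (h (h (g)))) (f (t (h (g))) (t (h (g))))) (w (f (f (p) (f (t (g)) (t (g)))) (w (p)))))
5. (f (f (t (h (h (g)))) (f (t (h (g))) (t (h (g))))) (w (f (f (p) (f (t (g)) (t (g)))) (w (p)))))  →  (f (f (t (h (h (g)))) (f (t (h (g))) (t (h (g))))) (w (f (f (t (g)) (t (g))) (w (p)))))


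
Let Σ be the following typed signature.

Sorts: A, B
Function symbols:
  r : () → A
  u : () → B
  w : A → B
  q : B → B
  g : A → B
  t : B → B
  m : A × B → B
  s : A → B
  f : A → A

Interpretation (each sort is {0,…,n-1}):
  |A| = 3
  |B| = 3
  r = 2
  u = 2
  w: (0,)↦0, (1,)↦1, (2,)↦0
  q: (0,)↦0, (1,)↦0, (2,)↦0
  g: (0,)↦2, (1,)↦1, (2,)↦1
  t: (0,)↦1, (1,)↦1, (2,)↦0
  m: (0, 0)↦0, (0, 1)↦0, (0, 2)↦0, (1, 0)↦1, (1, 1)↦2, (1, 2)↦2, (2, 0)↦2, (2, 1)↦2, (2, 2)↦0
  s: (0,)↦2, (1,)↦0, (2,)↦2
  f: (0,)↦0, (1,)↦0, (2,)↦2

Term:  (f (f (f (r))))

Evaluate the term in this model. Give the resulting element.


value = 2

  r = 2
  (f (r)) = f(2,) = 2
  (f (f (r))) = f(2,) = 2
  (f (f (f (r)))) = f(2,) = 2


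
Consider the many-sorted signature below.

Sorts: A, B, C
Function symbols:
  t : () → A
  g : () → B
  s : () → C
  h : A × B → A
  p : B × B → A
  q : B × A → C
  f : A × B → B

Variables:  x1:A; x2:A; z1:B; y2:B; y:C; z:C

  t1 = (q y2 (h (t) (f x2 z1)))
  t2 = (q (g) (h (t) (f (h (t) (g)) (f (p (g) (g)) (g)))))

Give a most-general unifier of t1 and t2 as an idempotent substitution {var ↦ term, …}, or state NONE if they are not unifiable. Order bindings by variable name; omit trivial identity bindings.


{x2 ↦ (h (t) (g)), y2 ↦ (g), z1 ↦ (f (p (g) (g)) (g))}


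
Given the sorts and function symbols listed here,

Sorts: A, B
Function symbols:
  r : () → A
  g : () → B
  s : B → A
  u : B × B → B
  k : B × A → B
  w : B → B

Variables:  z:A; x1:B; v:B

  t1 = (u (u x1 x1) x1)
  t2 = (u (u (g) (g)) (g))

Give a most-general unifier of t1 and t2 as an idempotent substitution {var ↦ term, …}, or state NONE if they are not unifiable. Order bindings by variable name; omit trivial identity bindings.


{x1 ↦ (g)}


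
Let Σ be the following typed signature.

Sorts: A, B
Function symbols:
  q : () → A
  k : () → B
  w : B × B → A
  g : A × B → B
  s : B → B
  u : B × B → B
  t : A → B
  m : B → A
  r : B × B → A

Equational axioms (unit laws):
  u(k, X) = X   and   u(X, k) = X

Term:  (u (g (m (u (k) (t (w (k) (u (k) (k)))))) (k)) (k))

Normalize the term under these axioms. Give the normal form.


normal form = (g (m (t (w (k) (k)))) (k))

1. (u (g (m (u (k) (t (w (k) (u (k) (k)))))) (k)) (k))  →  (g (m (u (k) (t (w (k) (u (k) (k)))))) (k))
2. (g (m (u (k) (t (w (k) (u (k) (k)))))) (k))  →  (g (m (t (w (k) (u (k) (k))))) (k))
3. (g (m (t (w (k) (u (k) (k))))) (k))  →  (g (m (t (w (k) (k)))) (k))


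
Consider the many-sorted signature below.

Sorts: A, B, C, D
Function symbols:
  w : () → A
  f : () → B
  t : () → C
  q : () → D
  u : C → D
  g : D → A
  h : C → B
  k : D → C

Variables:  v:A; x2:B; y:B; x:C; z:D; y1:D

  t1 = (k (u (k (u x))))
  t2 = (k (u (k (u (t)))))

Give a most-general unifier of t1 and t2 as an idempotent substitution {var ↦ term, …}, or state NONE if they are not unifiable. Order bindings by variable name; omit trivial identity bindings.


{x ↦ (t)}


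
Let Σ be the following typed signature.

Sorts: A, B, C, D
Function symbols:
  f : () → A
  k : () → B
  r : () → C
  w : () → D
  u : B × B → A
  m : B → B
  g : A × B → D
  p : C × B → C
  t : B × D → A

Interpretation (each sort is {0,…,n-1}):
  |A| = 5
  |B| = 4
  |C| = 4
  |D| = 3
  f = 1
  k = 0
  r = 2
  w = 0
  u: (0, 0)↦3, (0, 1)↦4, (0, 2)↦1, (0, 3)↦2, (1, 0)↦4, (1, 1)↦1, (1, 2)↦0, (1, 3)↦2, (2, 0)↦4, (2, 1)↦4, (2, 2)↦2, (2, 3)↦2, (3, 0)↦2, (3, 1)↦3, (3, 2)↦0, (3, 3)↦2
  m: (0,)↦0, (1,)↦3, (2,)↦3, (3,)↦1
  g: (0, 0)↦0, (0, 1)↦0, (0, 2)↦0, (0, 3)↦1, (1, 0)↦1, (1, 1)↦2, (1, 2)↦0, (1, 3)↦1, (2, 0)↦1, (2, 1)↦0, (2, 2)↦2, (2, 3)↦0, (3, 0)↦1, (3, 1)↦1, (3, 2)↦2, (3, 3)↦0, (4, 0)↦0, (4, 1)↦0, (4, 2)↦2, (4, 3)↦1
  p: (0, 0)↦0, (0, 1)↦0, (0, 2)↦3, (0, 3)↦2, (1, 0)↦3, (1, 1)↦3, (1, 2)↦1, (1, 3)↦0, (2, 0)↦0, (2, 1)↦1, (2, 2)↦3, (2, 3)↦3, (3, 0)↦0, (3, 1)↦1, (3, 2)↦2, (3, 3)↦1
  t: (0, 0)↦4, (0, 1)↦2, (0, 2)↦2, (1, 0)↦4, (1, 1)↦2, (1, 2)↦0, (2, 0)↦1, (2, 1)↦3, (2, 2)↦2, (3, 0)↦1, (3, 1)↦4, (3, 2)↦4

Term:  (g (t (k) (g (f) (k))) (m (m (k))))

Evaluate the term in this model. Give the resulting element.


  k = 0
  f = 1
  k = 0
  (g (f) (k)) = g(1, 0) = 1
  (t (k) (g (f) (k))) = t(0, 1) = 2
  k = 0
  (m (k)) = m(0,) = 0
  (m (m (k))) = m(0,) = 0
  (g (t (k) (g (f) (k))) (m (m (k)))) = g(2, 0) = 1

value = 1


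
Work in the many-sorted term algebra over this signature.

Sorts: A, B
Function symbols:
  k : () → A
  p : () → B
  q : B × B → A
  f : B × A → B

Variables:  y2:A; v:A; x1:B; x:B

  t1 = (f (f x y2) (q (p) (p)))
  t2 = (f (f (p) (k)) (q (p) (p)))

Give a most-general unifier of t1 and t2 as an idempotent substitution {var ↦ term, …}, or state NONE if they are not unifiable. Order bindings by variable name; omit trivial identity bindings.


{x ↦ (p), y2 ↦ (k)}
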